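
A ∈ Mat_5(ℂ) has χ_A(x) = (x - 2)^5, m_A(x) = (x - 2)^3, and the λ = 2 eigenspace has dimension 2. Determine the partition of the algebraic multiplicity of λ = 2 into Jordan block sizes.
Block sizes for λ = 2: [3, 2]

Step 1 — from the characteristic polynomial, algebraic multiplicity of λ = 2 is 5. From dim ker(A − (2)·I) = 2, there are exactly 2 Jordan blocks for λ = 2.
Step 2 — from the minimal polynomial, the factor (x − 2)^3 tells us the largest block for λ = 2 has size 3.
Step 3 — with total size 5, 2 blocks, and largest block 3, the block sizes (in nonincreasing order) are [3, 2].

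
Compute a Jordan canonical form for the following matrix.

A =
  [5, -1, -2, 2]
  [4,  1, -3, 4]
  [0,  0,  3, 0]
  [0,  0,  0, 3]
J_3(3) ⊕ J_1(3)

The characteristic polynomial is
  det(x·I − A) = x^4 - 12*x^3 + 54*x^2 - 108*x + 81 = (x - 3)^4

Eigenvalues and multiplicities (the geometric multiplicity of λ is n − rank(A − λI), which equals the number of Jordan blocks for λ):
  λ = 3: algebraic multiplicity = 4, geometric multiplicity = 2

Determining the block sizes for each eigenvalue:
  λ = 3: with am = 4 and gm = 2, the partition is not yet determined (e.g. several partitions of 4 into 2 parts exist). Let N = A − (3)·I. Computing rank(N^1) = 2, rank(N^2) = 1, rank(N^3) = 0; the number of blocks of size ≥ j is rank(N^{j−1}) − rank(N^j), giving [2, 1, 1]. So we have 1 block(s) of size 3, 1 block(s) of size 1 → block sizes [3, 1]

Assembling the blocks gives a Jordan form
J =
  [3, 1, 0, 0]
  [0, 3, 1, 0]
  [0, 0, 3, 0]
  [0, 0, 0, 3]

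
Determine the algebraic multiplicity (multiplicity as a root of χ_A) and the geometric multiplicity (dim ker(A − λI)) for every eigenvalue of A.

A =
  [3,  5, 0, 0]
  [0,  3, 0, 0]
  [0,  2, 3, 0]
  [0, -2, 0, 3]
λ = 3: alg = 4, geom = 3

Step 1 — factor the characteristic polynomial to read off the algebraic multiplicities:
  χ_A(x) = (x - 3)^4

Step 2 — compute geometric multiplicities via the rank-nullity identity g(λ) = n − rank(A − λI):
  rank(A − (3)·I) = 1, so dim ker(A − (3)·I) = n − 1 = 3

Summary:
  λ = 3: algebraic multiplicity = 4, geometric multiplicity = 3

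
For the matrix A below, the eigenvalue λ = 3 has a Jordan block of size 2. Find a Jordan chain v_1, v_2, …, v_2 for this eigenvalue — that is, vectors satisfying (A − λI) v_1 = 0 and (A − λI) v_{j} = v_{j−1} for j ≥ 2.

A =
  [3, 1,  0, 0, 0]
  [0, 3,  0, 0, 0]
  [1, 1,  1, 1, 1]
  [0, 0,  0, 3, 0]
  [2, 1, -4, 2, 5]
A Jordan chain for λ = 3 of length 2:
v_1 = (0, 0, 1, 0, 2)ᵀ
v_2 = (1, 0, 0, 0, 0)ᵀ

Let N = A − (3)·I. We want v_2 with N^2 v_2 = 0 but N^1 v_2 ≠ 0; then v_{j-1} := N · v_j for j = 2, …, 2.

Pick v_2 = (1, 0, 0, 0, 0)ᵀ.
Then v_1 = N · v_2 = (0, 0, 1, 0, 2)ᵀ.

Sanity check: (A − (3)·I) v_1 = (0, 0, 0, 0, 0)ᵀ = 0. ✓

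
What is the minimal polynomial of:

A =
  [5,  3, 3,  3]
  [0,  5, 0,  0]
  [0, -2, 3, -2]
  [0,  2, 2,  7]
x^2 - 10*x + 25

The characteristic polynomial is χ_A(x) = (x - 5)^4, so the eigenvalues are known. The minimal polynomial is
  m_A(x) = Π_λ (x − λ)^{k_λ}
where k_λ is the size of the *largest* Jordan block for λ (equivalently, the smallest k with (A − λI)^k v = 0 for every generalised eigenvector v of λ).

  λ = 5: largest Jordan block has size 2, contributing (x − 5)^2

So m_A(x) = (x - 5)^2 = x^2 - 10*x + 25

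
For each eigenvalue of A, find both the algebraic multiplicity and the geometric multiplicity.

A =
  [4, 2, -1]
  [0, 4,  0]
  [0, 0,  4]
λ = 4: alg = 3, geom = 2

Step 1 — factor the characteristic polynomial to read off the algebraic multiplicities:
  χ_A(x) = (x - 4)^3

Step 2 — compute geometric multiplicities via the rank-nullity identity g(λ) = n − rank(A − λI):
  rank(A − (4)·I) = 1, so dim ker(A − (4)·I) = n − 1 = 2

Summary:
  λ = 4: algebraic multiplicity = 3, geometric multiplicity = 2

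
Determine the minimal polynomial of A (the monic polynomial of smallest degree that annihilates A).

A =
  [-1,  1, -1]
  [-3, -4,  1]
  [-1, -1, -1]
x^3 + 6*x^2 + 12*x + 8

The characteristic polynomial is χ_A(x) = (x + 2)^3, so the eigenvalues are known. The minimal polynomial is
  m_A(x) = Π_λ (x − λ)^{k_λ}
where k_λ is the size of the *largest* Jordan block for λ (equivalently, the smallest k with (A − λI)^k v = 0 for every generalised eigenvector v of λ).

  λ = -2: largest Jordan block has size 3, contributing (x + 2)^3

So m_A(x) = (x + 2)^3 = x^3 + 6*x^2 + 12*x + 8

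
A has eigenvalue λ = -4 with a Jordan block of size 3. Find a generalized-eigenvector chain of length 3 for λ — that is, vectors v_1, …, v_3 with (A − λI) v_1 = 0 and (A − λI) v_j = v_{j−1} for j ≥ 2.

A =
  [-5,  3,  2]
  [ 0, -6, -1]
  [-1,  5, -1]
A Jordan chain for λ = -4 of length 3:
v_1 = (-1, 1, -2)ᵀ
v_2 = (-1, 0, -1)ᵀ
v_3 = (1, 0, 0)ᵀ

Let N = A − (-4)·I. We want v_3 with N^3 v_3 = 0 but N^2 v_3 ≠ 0; then v_{j-1} := N · v_j for j = 3, …, 2.

Pick v_3 = (1, 0, 0)ᵀ.
Then v_2 = N · v_3 = (-1, 0, -1)ᵀ.
Then v_1 = N · v_2 = (-1, 1, -2)ᵀ.

Sanity check: (A − (-4)·I) v_1 = (0, 0, 0)ᵀ = 0. ✓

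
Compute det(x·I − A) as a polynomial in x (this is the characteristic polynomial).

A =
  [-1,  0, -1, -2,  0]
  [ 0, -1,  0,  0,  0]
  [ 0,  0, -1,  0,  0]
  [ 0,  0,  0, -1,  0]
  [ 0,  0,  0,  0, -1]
x^5 + 5*x^4 + 10*x^3 + 10*x^2 + 5*x + 1

Expanding det(x·I − A) (e.g. by cofactor expansion or by noting that A is similar to its Jordan form J, which has the same characteristic polynomial as A) gives
  χ_A(x) = x^5 + 5*x^4 + 10*x^3 + 10*x^2 + 5*x + 1
which factors as (x + 1)^5. The eigenvalues (with algebraic multiplicities) are λ = -1 with multiplicity 5.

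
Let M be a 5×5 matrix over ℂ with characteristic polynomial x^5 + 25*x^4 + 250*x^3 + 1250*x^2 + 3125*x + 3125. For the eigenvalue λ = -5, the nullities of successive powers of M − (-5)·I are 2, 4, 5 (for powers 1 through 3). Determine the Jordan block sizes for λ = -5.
Block sizes for λ = -5: [3, 2]

From the dimensions of kernels of powers, the number of Jordan blocks of size at least j is d_j − d_{j−1} where d_j = dim ker(N^j) (with d_0 = 0). Computing the differences gives [2, 2, 1].
The number of blocks of size exactly k is (#blocks of size ≥ k) − (#blocks of size ≥ k + 1), so the partition is: 1 block(s) of size 2, 1 block(s) of size 3.
In nonincreasing order the block sizes are [3, 2].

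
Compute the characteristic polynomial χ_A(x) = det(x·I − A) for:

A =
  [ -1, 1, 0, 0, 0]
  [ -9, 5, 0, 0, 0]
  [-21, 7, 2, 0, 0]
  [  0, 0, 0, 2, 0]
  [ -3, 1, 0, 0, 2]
x^5 - 10*x^4 + 40*x^3 - 80*x^2 + 80*x - 32

Expanding det(x·I − A) (e.g. by cofactor expansion or by noting that A is similar to its Jordan form J, which has the same characteristic polynomial as A) gives
  χ_A(x) = x^5 - 10*x^4 + 40*x^3 - 80*x^2 + 80*x - 32
which factors as (x - 2)^5. The eigenvalues (with algebraic multiplicities) are λ = 2 with multiplicity 5.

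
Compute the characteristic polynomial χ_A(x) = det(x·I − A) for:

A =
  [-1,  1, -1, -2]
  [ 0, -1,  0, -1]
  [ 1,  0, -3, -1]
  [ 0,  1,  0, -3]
x^4 + 8*x^3 + 24*x^2 + 32*x + 16

Expanding det(x·I − A) (e.g. by cofactor expansion or by noting that A is similar to its Jordan form J, which has the same characteristic polynomial as A) gives
  χ_A(x) = x^4 + 8*x^3 + 24*x^2 + 32*x + 16
which factors as (x + 2)^4. The eigenvalues (with algebraic multiplicities) are λ = -2 with multiplicity 4.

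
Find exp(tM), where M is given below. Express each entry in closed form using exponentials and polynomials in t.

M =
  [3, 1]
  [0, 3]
e^{tM} =
  [exp(3*t), t*exp(3*t)]
  [0, exp(3*t)]

Strategy: write M = P · J · P⁻¹ where J is a Jordan canonical form, so e^{tM} = P · e^{tJ} · P⁻¹, and e^{tJ} can be computed block-by-block.

M has Jordan form
J =
  [3, 1]
  [0, 3]
(up to reordering of blocks).

Per-block formulas:
  For a 2×2 Jordan block J_2(3): exp(t · J_2(3)) = e^(3t)·(I + t·N), where N is the 2×2 nilpotent shift.

After assembling e^{tJ} and conjugating by P, we get:

e^{tM} =
  [exp(3*t), t*exp(3*t)]
  [0, exp(3*t)]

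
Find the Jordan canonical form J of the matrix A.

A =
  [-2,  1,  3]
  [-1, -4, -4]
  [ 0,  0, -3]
J_3(-3)

The characteristic polynomial is
  det(x·I − A) = x^3 + 9*x^2 + 27*x + 27 = (x + 3)^3

Eigenvalues and multiplicities (the geometric multiplicity of λ is n − rank(A − λI), which equals the number of Jordan blocks for λ):
  λ = -3: algebraic multiplicity = 3, geometric multiplicity = 1

Determining the block sizes for each eigenvalue:
  λ = -3: one block (gm = 1), so the single block has size am = 3 → block sizes [3]

Assembling the blocks gives a Jordan form
J =
  [-3,  1,  0]
  [ 0, -3,  1]
  [ 0,  0, -3]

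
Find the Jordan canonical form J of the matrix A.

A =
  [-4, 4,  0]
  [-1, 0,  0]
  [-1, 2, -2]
J_2(-2) ⊕ J_1(-2)

The characteristic polynomial is
  det(x·I − A) = x^3 + 6*x^2 + 12*x + 8 = (x + 2)^3

Eigenvalues and multiplicities (the geometric multiplicity of λ is n − rank(A − λI), which equals the number of Jordan blocks for λ):
  λ = -2: algebraic multiplicity = 3, geometric multiplicity = 2

Determining the block sizes for each eigenvalue:
  λ = -2: 2 blocks summing to 3 forces exactly one block of size 2 and the rest size 1 → block sizes [2, 1]

Assembling the blocks gives a Jordan form
J =
  [-2,  1,  0]
  [ 0, -2,  0]
  [ 0,  0, -2]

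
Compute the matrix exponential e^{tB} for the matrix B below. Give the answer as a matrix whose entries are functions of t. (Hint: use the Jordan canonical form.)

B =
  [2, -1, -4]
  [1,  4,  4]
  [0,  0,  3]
e^{tB} =
  [-t*exp(3*t) + exp(3*t), -t*exp(3*t), -4*t*exp(3*t)]
  [t*exp(3*t), t*exp(3*t) + exp(3*t), 4*t*exp(3*t)]
  [0, 0, exp(3*t)]

Strategy: write B = P · J · P⁻¹ where J is a Jordan canonical form, so e^{tB} = P · e^{tJ} · P⁻¹, and e^{tJ} can be computed block-by-block.

B has Jordan form
J =
  [3, 1, 0]
  [0, 3, 0]
  [0, 0, 3]
(up to reordering of blocks).

Per-block formulas:
  For a 1×1 block at λ = 3: exp(t · [3]) = [e^(3t)].
  For a 2×2 Jordan block J_2(3): exp(t · J_2(3)) = e^(3t)·(I + t·N), where N is the 2×2 nilpotent shift.

After assembling e^{tJ} and conjugating by P, we get:

e^{tB} =
  [-t*exp(3*t) + exp(3*t), -t*exp(3*t), -4*t*exp(3*t)]
  [t*exp(3*t), t*exp(3*t) + exp(3*t), 4*t*exp(3*t)]
  [0, 0, exp(3*t)]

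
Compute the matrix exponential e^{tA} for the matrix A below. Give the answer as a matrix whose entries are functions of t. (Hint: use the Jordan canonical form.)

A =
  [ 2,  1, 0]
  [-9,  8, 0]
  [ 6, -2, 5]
e^{tA} =
  [-3*t*exp(5*t) + exp(5*t), t*exp(5*t), 0]
  [-9*t*exp(5*t), 3*t*exp(5*t) + exp(5*t), 0]
  [6*t*exp(5*t), -2*t*exp(5*t), exp(5*t)]

Strategy: write A = P · J · P⁻¹ where J is a Jordan canonical form, so e^{tA} = P · e^{tJ} · P⁻¹, and e^{tJ} can be computed block-by-block.

A has Jordan form
J =
  [5, 1, 0]
  [0, 5, 0]
  [0, 0, 5]
(up to reordering of blocks).

Per-block formulas:
  For a 2×2 Jordan block J_2(5): exp(t · J_2(5)) = e^(5t)·(I + t·N), where N is the 2×2 nilpotent shift.
  For a 1×1 block at λ = 5: exp(t · [5]) = [e^(5t)].

After assembling e^{tJ} and conjugating by P, we get:

e^{tA} =
  [-3*t*exp(5*t) + exp(5*t), t*exp(5*t), 0]
  [-9*t*exp(5*t), 3*t*exp(5*t) + exp(5*t), 0]
  [6*t*exp(5*t), -2*t*exp(5*t), exp(5*t)]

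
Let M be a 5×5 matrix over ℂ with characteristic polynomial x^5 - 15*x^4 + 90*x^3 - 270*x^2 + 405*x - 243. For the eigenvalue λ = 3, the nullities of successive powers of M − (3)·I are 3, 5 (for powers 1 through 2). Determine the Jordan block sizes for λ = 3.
Block sizes for λ = 3: [2, 2, 1]

From the dimensions of kernels of powers, the number of Jordan blocks of size at least j is d_j − d_{j−1} where d_j = dim ker(N^j) (with d_0 = 0). Computing the differences gives [3, 2].
The number of blocks of size exactly k is (#blocks of size ≥ k) − (#blocks of size ≥ k + 1), so the partition is: 1 block(s) of size 1, 2 block(s) of size 2.
In nonincreasing order the block sizes are [2, 2, 1].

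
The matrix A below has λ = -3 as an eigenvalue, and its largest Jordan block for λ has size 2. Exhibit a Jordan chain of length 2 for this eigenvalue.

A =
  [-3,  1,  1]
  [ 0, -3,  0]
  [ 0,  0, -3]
A Jordan chain for λ = -3 of length 2:
v_1 = (1, 0, 0)ᵀ
v_2 = (0, 1, 0)ᵀ

Let N = A − (-3)·I. We want v_2 with N^2 v_2 = 0 but N^1 v_2 ≠ 0; then v_{j-1} := N · v_j for j = 2, …, 2.

Pick v_2 = (0, 1, 0)ᵀ.
Then v_1 = N · v_2 = (1, 0, 0)ᵀ.

Sanity check: (A − (-3)·I) v_1 = (0, 0, 0)ᵀ = 0. ✓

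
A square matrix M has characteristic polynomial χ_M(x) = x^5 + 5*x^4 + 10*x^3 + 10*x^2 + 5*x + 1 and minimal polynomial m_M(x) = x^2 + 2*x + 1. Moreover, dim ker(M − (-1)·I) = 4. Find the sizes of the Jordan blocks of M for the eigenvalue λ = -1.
Block sizes for λ = -1: [2, 1, 1, 1]

Step 1 — from the characteristic polynomial, algebraic multiplicity of λ = -1 is 5. From dim ker(M − (-1)·I) = 4, there are exactly 4 Jordan blocks for λ = -1.
Step 2 — from the minimal polynomial, the factor (x + 1)^2 tells us the largest block for λ = -1 has size 2.
Step 3 — with total size 5, 4 blocks, and largest block 2, the block sizes (in nonincreasing order) are [2, 1, 1, 1].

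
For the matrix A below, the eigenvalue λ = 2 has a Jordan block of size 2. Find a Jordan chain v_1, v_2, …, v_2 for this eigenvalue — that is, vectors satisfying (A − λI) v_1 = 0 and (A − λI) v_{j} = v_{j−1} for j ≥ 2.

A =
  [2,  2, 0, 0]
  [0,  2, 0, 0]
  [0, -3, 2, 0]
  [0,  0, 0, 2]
A Jordan chain for λ = 2 of length 2:
v_1 = (2, 0, -3, 0)ᵀ
v_2 = (0, 1, 0, 0)ᵀ

Let N = A − (2)·I. We want v_2 with N^2 v_2 = 0 but N^1 v_2 ≠ 0; then v_{j-1} := N · v_j for j = 2, …, 2.

Pick v_2 = (0, 1, 0, 0)ᵀ.
Then v_1 = N · v_2 = (2, 0, -3, 0)ᵀ.

Sanity check: (A − (2)·I) v_1 = (0, 0, 0, 0)ᵀ = 0. ✓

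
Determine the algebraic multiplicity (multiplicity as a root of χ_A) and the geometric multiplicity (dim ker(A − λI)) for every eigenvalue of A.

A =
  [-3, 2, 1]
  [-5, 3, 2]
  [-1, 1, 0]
λ = 0: alg = 3, geom = 1

Step 1 — factor the characteristic polynomial to read off the algebraic multiplicities:
  χ_A(x) = x^3

Step 2 — compute geometric multiplicities via the rank-nullity identity g(λ) = n − rank(A − λI):
  rank(A − (0)·I) = 2, so dim ker(A − (0)·I) = n − 2 = 1

Summary:
  λ = 0: algebraic multiplicity = 3, geometric multiplicity = 1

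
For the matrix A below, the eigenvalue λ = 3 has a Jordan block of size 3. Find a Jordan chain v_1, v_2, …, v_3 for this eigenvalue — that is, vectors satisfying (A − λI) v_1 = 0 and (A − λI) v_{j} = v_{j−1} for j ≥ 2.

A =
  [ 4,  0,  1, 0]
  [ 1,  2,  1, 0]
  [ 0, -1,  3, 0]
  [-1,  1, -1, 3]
A Jordan chain for λ = 3 of length 3:
v_1 = (1, 0, -1, 0)ᵀ
v_2 = (1, 1, 0, -1)ᵀ
v_3 = (1, 0, 0, 0)ᵀ

Let N = A − (3)·I. We want v_3 with N^3 v_3 = 0 but N^2 v_3 ≠ 0; then v_{j-1} := N · v_j for j = 3, …, 2.

Pick v_3 = (1, 0, 0, 0)ᵀ.
Then v_2 = N · v_3 = (1, 1, 0, -1)ᵀ.
Then v_1 = N · v_2 = (1, 0, -1, 0)ᵀ.

Sanity check: (A − (3)·I) v_1 = (0, 0, 0, 0)ᵀ = 0. ✓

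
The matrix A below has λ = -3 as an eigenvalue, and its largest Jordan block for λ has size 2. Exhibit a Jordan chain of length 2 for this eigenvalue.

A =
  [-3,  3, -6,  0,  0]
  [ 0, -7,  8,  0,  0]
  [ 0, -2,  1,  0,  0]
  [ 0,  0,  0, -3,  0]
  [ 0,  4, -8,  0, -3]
A Jordan chain for λ = -3 of length 2:
v_1 = (3, -4, -2, 0, 4)ᵀ
v_2 = (0, 1, 0, 0, 0)ᵀ

Let N = A − (-3)·I. We want v_2 with N^2 v_2 = 0 but N^1 v_2 ≠ 0; then v_{j-1} := N · v_j for j = 2, …, 2.

Pick v_2 = (0, 1, 0, 0, 0)ᵀ.
Then v_1 = N · v_2 = (3, -4, -2, 0, 4)ᵀ.

Sanity check: (A − (-3)·I) v_1 = (0, 0, 0, 0, 0)ᵀ = 0. ✓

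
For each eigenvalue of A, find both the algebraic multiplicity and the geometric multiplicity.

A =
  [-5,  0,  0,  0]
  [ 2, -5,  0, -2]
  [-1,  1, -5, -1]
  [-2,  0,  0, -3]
λ = -5: alg = 3, geom = 2; λ = -3: alg = 1, geom = 1

Step 1 — factor the characteristic polynomial to read off the algebraic multiplicities:
  χ_A(x) = (x + 3)*(x + 5)^3

Step 2 — compute geometric multiplicities via the rank-nullity identity g(λ) = n − rank(A − λI):
  rank(A − (-5)·I) = 2, so dim ker(A − (-5)·I) = n − 2 = 2
  rank(A − (-3)·I) = 3, so dim ker(A − (-3)·I) = n − 3 = 1

Summary:
  λ = -5: algebraic multiplicity = 3, geometric multiplicity = 2
  λ = -3: algebraic multiplicity = 1, geometric multiplicity = 1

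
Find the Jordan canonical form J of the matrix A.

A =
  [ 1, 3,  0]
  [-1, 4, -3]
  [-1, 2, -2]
J_3(1)

The characteristic polynomial is
  det(x·I − A) = x^3 - 3*x^2 + 3*x - 1 = (x - 1)^3

Eigenvalues and multiplicities (the geometric multiplicity of λ is n − rank(A − λI), which equals the number of Jordan blocks for λ):
  λ = 1: algebraic multiplicity = 3, geometric multiplicity = 1

Determining the block sizes for each eigenvalue:
  λ = 1: one block (gm = 1), so the single block has size am = 3 → block sizes [3]

Assembling the blocks gives a Jordan form
J =
  [1, 1, 0]
  [0, 1, 1]
  [0, 0, 1]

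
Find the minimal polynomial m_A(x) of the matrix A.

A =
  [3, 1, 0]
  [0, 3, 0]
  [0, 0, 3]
x^2 - 6*x + 9

The characteristic polynomial is χ_A(x) = (x - 3)^3, so the eigenvalues are known. The minimal polynomial is
  m_A(x) = Π_λ (x − λ)^{k_λ}
where k_λ is the size of the *largest* Jordan block for λ (equivalently, the smallest k with (A − λI)^k v = 0 for every generalised eigenvector v of λ).

  λ = 3: largest Jordan block has size 2, contributing (x − 3)^2

So m_A(x) = (x - 3)^2 = x^2 - 6*x + 9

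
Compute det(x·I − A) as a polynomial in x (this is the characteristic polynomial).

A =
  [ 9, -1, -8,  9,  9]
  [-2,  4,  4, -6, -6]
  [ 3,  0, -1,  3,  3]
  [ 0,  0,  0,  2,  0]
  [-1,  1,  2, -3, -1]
x^5 - 13*x^4 + 64*x^3 - 152*x^2 + 176*x - 80

Expanding det(x·I − A) (e.g. by cofactor expansion or by noting that A is similar to its Jordan form J, which has the same characteristic polynomial as A) gives
  χ_A(x) = x^5 - 13*x^4 + 64*x^3 - 152*x^2 + 176*x - 80
which factors as (x - 5)*(x - 2)^4. The eigenvalues (with algebraic multiplicities) are λ = 2 with multiplicity 4, λ = 5 with multiplicity 1.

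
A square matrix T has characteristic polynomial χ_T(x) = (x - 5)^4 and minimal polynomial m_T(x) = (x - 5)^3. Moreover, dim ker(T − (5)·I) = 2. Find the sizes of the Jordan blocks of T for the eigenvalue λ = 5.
Block sizes for λ = 5: [3, 1]

Step 1 — from the characteristic polynomial, algebraic multiplicity of λ = 5 is 4. From dim ker(T − (5)·I) = 2, there are exactly 2 Jordan blocks for λ = 5.
Step 2 — from the minimal polynomial, the factor (x − 5)^3 tells us the largest block for λ = 5 has size 3.
Step 3 — with total size 4, 2 blocks, and largest block 3, the block sizes (in nonincreasing order) are [3, 1].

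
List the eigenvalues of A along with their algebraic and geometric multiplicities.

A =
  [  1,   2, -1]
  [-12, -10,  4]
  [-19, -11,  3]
λ = -2: alg = 3, geom = 1

Step 1 — factor the characteristic polynomial to read off the algebraic multiplicities:
  χ_A(x) = (x + 2)^3

Step 2 — compute geometric multiplicities via the rank-nullity identity g(λ) = n − rank(A − λI):
  rank(A − (-2)·I) = 2, so dim ker(A − (-2)·I) = n − 2 = 1

Summary:
  λ = -2: algebraic multiplicity = 3, geometric multiplicity = 1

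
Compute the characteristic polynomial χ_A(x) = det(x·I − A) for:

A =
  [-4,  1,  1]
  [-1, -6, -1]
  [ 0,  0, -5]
x^3 + 15*x^2 + 75*x + 125

Expanding det(x·I − A) (e.g. by cofactor expansion or by noting that A is similar to its Jordan form J, which has the same characteristic polynomial as A) gives
  χ_A(x) = x^3 + 15*x^2 + 75*x + 125
which factors as (x + 5)^3. The eigenvalues (with algebraic multiplicities) are λ = -5 with multiplicity 3.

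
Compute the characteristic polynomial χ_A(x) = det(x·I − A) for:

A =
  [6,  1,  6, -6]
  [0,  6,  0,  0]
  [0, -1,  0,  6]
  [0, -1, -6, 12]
x^4 - 24*x^3 + 216*x^2 - 864*x + 1296

Expanding det(x·I − A) (e.g. by cofactor expansion or by noting that A is similar to its Jordan form J, which has the same characteristic polynomial as A) gives
  χ_A(x) = x^4 - 24*x^3 + 216*x^2 - 864*x + 1296
which factors as (x - 6)^4. The eigenvalues (with algebraic multiplicities) are λ = 6 with multiplicity 4.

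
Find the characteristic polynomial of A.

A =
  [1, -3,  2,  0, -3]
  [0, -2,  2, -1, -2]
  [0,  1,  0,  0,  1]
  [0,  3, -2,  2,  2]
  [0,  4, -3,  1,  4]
x^5 - 5*x^4 + 10*x^3 - 10*x^2 + 5*x - 1

Expanding det(x·I − A) (e.g. by cofactor expansion or by noting that A is similar to its Jordan form J, which has the same characteristic polynomial as A) gives
  χ_A(x) = x^5 - 5*x^4 + 10*x^3 - 10*x^2 + 5*x - 1
which factors as (x - 1)^5. The eigenvalues (with algebraic multiplicities) are λ = 1 with multiplicity 5.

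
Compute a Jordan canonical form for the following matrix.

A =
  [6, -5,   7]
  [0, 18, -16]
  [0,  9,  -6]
J_3(6)

The characteristic polynomial is
  det(x·I − A) = x^3 - 18*x^2 + 108*x - 216 = (x - 6)^3

Eigenvalues and multiplicities (the geometric multiplicity of λ is n − rank(A − λI), which equals the number of Jordan blocks for λ):
  λ = 6: algebraic multiplicity = 3, geometric multiplicity = 1

Determining the block sizes for each eigenvalue:
  λ = 6: one block (gm = 1), so the single block has size am = 3 → block sizes [3]

Assembling the blocks gives a Jordan form
J =
  [6, 1, 0]
  [0, 6, 1]
  [0, 0, 6]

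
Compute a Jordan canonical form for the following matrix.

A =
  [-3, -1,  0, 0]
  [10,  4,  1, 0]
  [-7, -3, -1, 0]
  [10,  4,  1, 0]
J_3(0) ⊕ J_1(0)

The characteristic polynomial is
  det(x·I − A) = x^4

Eigenvalues and multiplicities (the geometric multiplicity of λ is n − rank(A − λI), which equals the number of Jordan blocks for λ):
  λ = 0: algebraic multiplicity = 4, geometric multiplicity = 2

Determining the block sizes for each eigenvalue:
  λ = 0: with am = 4 and gm = 2, the partition is not yet determined (e.g. several partitions of 4 into 2 parts exist). Let N = A − (0)·I. Computing rank(N^1) = 2, rank(N^2) = 1, rank(N^3) = 0; the number of blocks of size ≥ j is rank(N^{j−1}) − rank(N^j), giving [2, 1, 1]. So we have 1 block(s) of size 3, 1 block(s) of size 1 → block sizes [3, 1]

Assembling the blocks gives a Jordan form
J =
  [0, 1, 0, 0]
  [0, 0, 1, 0]
  [0, 0, 0, 0]
  [0, 0, 0, 0]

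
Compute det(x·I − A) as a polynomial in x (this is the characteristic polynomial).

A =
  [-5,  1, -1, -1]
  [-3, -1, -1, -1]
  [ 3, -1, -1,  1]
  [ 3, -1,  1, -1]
x^4 + 8*x^3 + 24*x^2 + 32*x + 16

Expanding det(x·I − A) (e.g. by cofactor expansion or by noting that A is similar to its Jordan form J, which has the same characteristic polynomial as A) gives
  χ_A(x) = x^4 + 8*x^3 + 24*x^2 + 32*x + 16
which factors as (x + 2)^4. The eigenvalues (with algebraic multiplicities) are λ = -2 with multiplicity 4.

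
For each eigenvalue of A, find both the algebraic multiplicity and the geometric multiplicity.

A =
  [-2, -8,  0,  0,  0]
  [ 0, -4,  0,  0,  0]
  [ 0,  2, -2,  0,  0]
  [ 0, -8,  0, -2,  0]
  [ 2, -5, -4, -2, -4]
λ = -4: alg = 2, geom = 1; λ = -2: alg = 3, geom = 3

Step 1 — factor the characteristic polynomial to read off the algebraic multiplicities:
  χ_A(x) = (x + 2)^3*(x + 4)^2

Step 2 — compute geometric multiplicities via the rank-nullity identity g(λ) = n − rank(A − λI):
  rank(A − (-4)·I) = 4, so dim ker(A − (-4)·I) = n − 4 = 1
  rank(A − (-2)·I) = 2, so dim ker(A − (-2)·I) = n − 2 = 3

Summary:
  λ = -4: algebraic multiplicity = 2, geometric multiplicity = 1
  λ = -2: algebraic multiplicity = 3, geometric multiplicity = 3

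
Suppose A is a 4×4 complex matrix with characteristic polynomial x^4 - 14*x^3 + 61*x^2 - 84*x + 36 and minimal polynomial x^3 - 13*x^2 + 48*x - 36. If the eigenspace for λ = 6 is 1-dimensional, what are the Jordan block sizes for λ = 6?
Block sizes for λ = 6: [2]

Step 1 — from the characteristic polynomial, algebraic multiplicity of λ = 6 is 2. From dim ker(A − (6)·I) = 1, there are exactly 1 Jordan blocks for λ = 6.
Step 2 — from the minimal polynomial, the factor (x − 6)^2 tells us the largest block for λ = 6 has size 2.
Step 3 — with total size 2, 1 blocks, and largest block 2, the block sizes (in nonincreasing order) are [2].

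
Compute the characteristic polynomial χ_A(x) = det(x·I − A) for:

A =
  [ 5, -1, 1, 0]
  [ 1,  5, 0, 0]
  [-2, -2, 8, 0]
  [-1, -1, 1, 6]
x^4 - 24*x^3 + 216*x^2 - 864*x + 1296

Expanding det(x·I − A) (e.g. by cofactor expansion or by noting that A is similar to its Jordan form J, which has the same characteristic polynomial as A) gives
  χ_A(x) = x^4 - 24*x^3 + 216*x^2 - 864*x + 1296
which factors as (x - 6)^4. The eigenvalues (with algebraic multiplicities) are λ = 6 with multiplicity 4.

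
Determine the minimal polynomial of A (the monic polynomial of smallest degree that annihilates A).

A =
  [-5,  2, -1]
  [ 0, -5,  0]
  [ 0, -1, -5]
x^3 + 15*x^2 + 75*x + 125

The characteristic polynomial is χ_A(x) = (x + 5)^3, so the eigenvalues are known. The minimal polynomial is
  m_A(x) = Π_λ (x − λ)^{k_λ}
where k_λ is the size of the *largest* Jordan block for λ (equivalently, the smallest k with (A − λI)^k v = 0 for every generalised eigenvector v of λ).

  λ = -5: largest Jordan block has size 3, contributing (x + 5)^3

So m_A(x) = (x + 5)^3 = x^3 + 15*x^2 + 75*x + 125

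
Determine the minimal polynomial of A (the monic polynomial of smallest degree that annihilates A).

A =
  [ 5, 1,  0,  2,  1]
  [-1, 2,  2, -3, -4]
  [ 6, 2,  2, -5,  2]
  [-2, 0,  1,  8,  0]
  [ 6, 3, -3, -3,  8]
x^3 - 15*x^2 + 75*x - 125

The characteristic polynomial is χ_A(x) = (x - 5)^5, so the eigenvalues are known. The minimal polynomial is
  m_A(x) = Π_λ (x − λ)^{k_λ}
where k_λ is the size of the *largest* Jordan block for λ (equivalently, the smallest k with (A − λI)^k v = 0 for every generalised eigenvector v of λ).

  λ = 5: largest Jordan block has size 3, contributing (x − 5)^3

So m_A(x) = (x - 5)^3 = x^3 - 15*x^2 + 75*x - 125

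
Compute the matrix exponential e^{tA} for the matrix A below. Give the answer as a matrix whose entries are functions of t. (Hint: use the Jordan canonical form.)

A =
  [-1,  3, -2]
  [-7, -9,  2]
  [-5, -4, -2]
e^{tA} =
  [-t^2*exp(-4*t) + 3*t*exp(-4*t) + exp(-4*t), t^2*exp(-4*t) + 3*t*exp(-4*t), -2*t^2*exp(-4*t) - 2*t*exp(-4*t)]
  [2*t^2*exp(-4*t) - 7*t*exp(-4*t), -2*t^2*exp(-4*t) - 5*t*exp(-4*t) + exp(-4*t), 4*t^2*exp(-4*t) + 2*t*exp(-4*t)]
  [3*t^2*exp(-4*t)/2 - 5*t*exp(-4*t), -3*t^2*exp(-4*t)/2 - 4*t*exp(-4*t), 3*t^2*exp(-4*t) + 2*t*exp(-4*t) + exp(-4*t)]

Strategy: write A = P · J · P⁻¹ where J is a Jordan canonical form, so e^{tA} = P · e^{tJ} · P⁻¹, and e^{tJ} can be computed block-by-block.

A has Jordan form
J =
  [-4,  1,  0]
  [ 0, -4,  1]
  [ 0,  0, -4]
(up to reordering of blocks).

Per-block formulas:
  For a 3×3 Jordan block J_3(-4): exp(t · J_3(-4)) = e^(-4t)·(I + t·N + (t^2/2)·N^2), where N is the 3×3 nilpotent shift.

After assembling e^{tJ} and conjugating by P, we get:

e^{tA} =
  [-t^2*exp(-4*t) + 3*t*exp(-4*t) + exp(-4*t), t^2*exp(-4*t) + 3*t*exp(-4*t), -2*t^2*exp(-4*t) - 2*t*exp(-4*t)]
  [2*t^2*exp(-4*t) - 7*t*exp(-4*t), -2*t^2*exp(-4*t) - 5*t*exp(-4*t) + exp(-4*t), 4*t^2*exp(-4*t) + 2*t*exp(-4*t)]
  [3*t^2*exp(-4*t)/2 - 5*t*exp(-4*t), -3*t^2*exp(-4*t)/2 - 4*t*exp(-4*t), 3*t^2*exp(-4*t) + 2*t*exp(-4*t) + exp(-4*t)]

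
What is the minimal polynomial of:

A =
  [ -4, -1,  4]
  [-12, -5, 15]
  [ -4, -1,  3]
x^3 + 6*x^2 + 12*x + 8

The characteristic polynomial is χ_A(x) = (x + 2)^3, so the eigenvalues are known. The minimal polynomial is
  m_A(x) = Π_λ (x − λ)^{k_λ}
where k_λ is the size of the *largest* Jordan block for λ (equivalently, the smallest k with (A − λI)^k v = 0 for every generalised eigenvector v of λ).

  λ = -2: largest Jordan block has size 3, contributing (x + 2)^3

So m_A(x) = (x + 2)^3 = x^3 + 6*x^2 + 12*x + 8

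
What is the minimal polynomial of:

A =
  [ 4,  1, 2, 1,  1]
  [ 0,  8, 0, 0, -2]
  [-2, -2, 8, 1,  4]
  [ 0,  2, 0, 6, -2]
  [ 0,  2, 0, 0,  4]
x^2 - 12*x + 36

The characteristic polynomial is χ_A(x) = (x - 6)^5, so the eigenvalues are known. The minimal polynomial is
  m_A(x) = Π_λ (x − λ)^{k_λ}
where k_λ is the size of the *largest* Jordan block for λ (equivalently, the smallest k with (A − λI)^k v = 0 for every generalised eigenvector v of λ).

  λ = 6: largest Jordan block has size 2, contributing (x − 6)^2

So m_A(x) = (x - 6)^2 = x^2 - 12*x + 36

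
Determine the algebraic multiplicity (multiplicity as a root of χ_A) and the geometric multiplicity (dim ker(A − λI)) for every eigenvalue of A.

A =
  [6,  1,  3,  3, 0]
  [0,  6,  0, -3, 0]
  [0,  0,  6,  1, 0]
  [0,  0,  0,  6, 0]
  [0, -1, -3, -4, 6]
λ = 6: alg = 5, geom = 3

Step 1 — factor the characteristic polynomial to read off the algebraic multiplicities:
  χ_A(x) = (x - 6)^5

Step 2 — compute geometric multiplicities via the rank-nullity identity g(λ) = n − rank(A − λI):
  rank(A − (6)·I) = 2, so dim ker(A − (6)·I) = n − 2 = 3

Summary:
  λ = 6: algebraic multiplicity = 5, geometric multiplicity = 3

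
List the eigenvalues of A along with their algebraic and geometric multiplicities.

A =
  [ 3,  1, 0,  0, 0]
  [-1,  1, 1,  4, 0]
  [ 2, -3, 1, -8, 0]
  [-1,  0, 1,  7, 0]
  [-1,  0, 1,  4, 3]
λ = 3: alg = 5, geom = 3

Step 1 — factor the characteristic polynomial to read off the algebraic multiplicities:
  χ_A(x) = (x - 3)^5

Step 2 — compute geometric multiplicities via the rank-nullity identity g(λ) = n − rank(A − λI):
  rank(A − (3)·I) = 2, so dim ker(A − (3)·I) = n − 2 = 3

Summary:
  λ = 3: algebraic multiplicity = 5, geometric multiplicity = 3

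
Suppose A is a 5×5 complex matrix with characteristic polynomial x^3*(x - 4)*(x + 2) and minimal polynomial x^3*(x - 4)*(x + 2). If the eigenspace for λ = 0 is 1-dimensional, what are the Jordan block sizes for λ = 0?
Block sizes for λ = 0: [3]

Step 1 — from the characteristic polynomial, algebraic multiplicity of λ = 0 is 3. From dim ker(A − (0)·I) = 1, there are exactly 1 Jordan blocks for λ = 0.
Step 2 — from the minimal polynomial, the factor (x − 0)^3 tells us the largest block for λ = 0 has size 3.
Step 3 — with total size 3, 1 blocks, and largest block 3, the block sizes (in nonincreasing order) are [3].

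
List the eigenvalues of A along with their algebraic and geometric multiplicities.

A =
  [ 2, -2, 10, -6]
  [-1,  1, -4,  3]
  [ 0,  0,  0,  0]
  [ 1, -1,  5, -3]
λ = 0: alg = 4, geom = 2

Step 1 — factor the characteristic polynomial to read off the algebraic multiplicities:
  χ_A(x) = x^4

Step 2 — compute geometric multiplicities via the rank-nullity identity g(λ) = n − rank(A − λI):
  rank(A − (0)·I) = 2, so dim ker(A − (0)·I) = n − 2 = 2

Summary:
  λ = 0: algebraic multiplicity = 4, geometric multiplicity = 2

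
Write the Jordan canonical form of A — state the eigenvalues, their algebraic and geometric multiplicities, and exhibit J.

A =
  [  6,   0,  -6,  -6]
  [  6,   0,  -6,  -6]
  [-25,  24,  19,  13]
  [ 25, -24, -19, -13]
J_1(0) ⊕ J_1(0) ⊕ J_2(6)

The characteristic polynomial is
  det(x·I − A) = x^4 - 12*x^3 + 36*x^2 = x^2*(x - 6)^2

Eigenvalues and multiplicities (the geometric multiplicity of λ is n − rank(A − λI), which equals the number of Jordan blocks for λ):
  λ = 0: algebraic multiplicity = 2, geometric multiplicity = 2
  λ = 6: algebraic multiplicity = 2, geometric multiplicity = 1

Determining the block sizes for each eigenvalue:
  λ = 0: gm = am = 2, so every block has size 1 → block sizes [1, 1]
  λ = 6: one block (gm = 1), so the single block has size am = 2 → block sizes [2]

Assembling the blocks gives a Jordan form
J =
  [0, 0, 0, 0]
  [0, 0, 0, 0]
  [0, 0, 6, 1]
  [0, 0, 0, 6]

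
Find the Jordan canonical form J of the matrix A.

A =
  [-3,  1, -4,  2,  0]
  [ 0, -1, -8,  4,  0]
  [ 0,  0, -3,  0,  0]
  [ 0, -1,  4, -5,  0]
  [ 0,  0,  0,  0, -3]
J_2(-3) ⊕ J_1(-3) ⊕ J_1(-3) ⊕ J_1(-3)

The characteristic polynomial is
  det(x·I − A) = x^5 + 15*x^4 + 90*x^3 + 270*x^2 + 405*x + 243 = (x + 3)^5

Eigenvalues and multiplicities (the geometric multiplicity of λ is n − rank(A − λI), which equals the number of Jordan blocks for λ):
  λ = -3: algebraic multiplicity = 5, geometric multiplicity = 4

Determining the block sizes for each eigenvalue:
  λ = -3: 4 blocks summing to 5 forces exactly one block of size 2 and the rest size 1 → block sizes [2, 1, 1, 1]

Assembling the blocks gives a Jordan form
J =
  [-3,  1,  0,  0,  0]
  [ 0, -3,  0,  0,  0]
  [ 0,  0, -3,  0,  0]
  [ 0,  0,  0, -3,  0]
  [ 0,  0,  0,  0, -3]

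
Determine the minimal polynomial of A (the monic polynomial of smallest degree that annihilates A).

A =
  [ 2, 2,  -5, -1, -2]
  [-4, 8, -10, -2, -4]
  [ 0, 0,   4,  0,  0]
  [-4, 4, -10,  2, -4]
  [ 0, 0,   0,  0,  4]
x^2 - 8*x + 16

The characteristic polynomial is χ_A(x) = (x - 4)^5, so the eigenvalues are known. The minimal polynomial is
  m_A(x) = Π_λ (x − λ)^{k_λ}
where k_λ is the size of the *largest* Jordan block for λ (equivalently, the smallest k with (A − λI)^k v = 0 for every generalised eigenvector v of λ).

  λ = 4: largest Jordan block has size 2, contributing (x − 4)^2

So m_A(x) = (x - 4)^2 = x^2 - 8*x + 16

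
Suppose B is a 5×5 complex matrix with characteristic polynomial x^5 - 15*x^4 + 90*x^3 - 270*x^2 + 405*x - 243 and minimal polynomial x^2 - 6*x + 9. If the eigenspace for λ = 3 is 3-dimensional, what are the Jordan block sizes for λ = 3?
Block sizes for λ = 3: [2, 2, 1]

Step 1 — from the characteristic polynomial, algebraic multiplicity of λ = 3 is 5. From dim ker(B − (3)·I) = 3, there are exactly 3 Jordan blocks for λ = 3.
Step 2 — from the minimal polynomial, the factor (x − 3)^2 tells us the largest block for λ = 3 has size 2.
Step 3 — with total size 5, 3 blocks, and largest block 2, the block sizes (in nonincreasing order) are [2, 2, 1].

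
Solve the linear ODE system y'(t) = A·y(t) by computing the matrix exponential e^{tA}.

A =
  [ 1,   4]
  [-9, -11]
e^{tA} =
  [6*t*exp(-5*t) + exp(-5*t), 4*t*exp(-5*t)]
  [-9*t*exp(-5*t), -6*t*exp(-5*t) + exp(-5*t)]

Strategy: write A = P · J · P⁻¹ where J is a Jordan canonical form, so e^{tA} = P · e^{tJ} · P⁻¹, and e^{tJ} can be computed block-by-block.

A has Jordan form
J =
  [-5,  1]
  [ 0, -5]
(up to reordering of blocks).

Per-block formulas:
  For a 2×2 Jordan block J_2(-5): exp(t · J_2(-5)) = e^(-5t)·(I + t·N), where N is the 2×2 nilpotent shift.

After assembling e^{tJ} and conjugating by P, we get:

e^{tA} =
  [6*t*exp(-5*t) + exp(-5*t), 4*t*exp(-5*t)]
  [-9*t*exp(-5*t), -6*t*exp(-5*t) + exp(-5*t)]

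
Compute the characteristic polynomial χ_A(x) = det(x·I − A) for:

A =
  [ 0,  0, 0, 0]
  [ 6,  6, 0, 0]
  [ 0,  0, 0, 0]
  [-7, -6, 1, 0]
x^4 - 6*x^3

Expanding det(x·I − A) (e.g. by cofactor expansion or by noting that A is similar to its Jordan form J, which has the same characteristic polynomial as A) gives
  χ_A(x) = x^4 - 6*x^3
which factors as x^3*(x - 6). The eigenvalues (with algebraic multiplicities) are λ = 0 with multiplicity 3, λ = 6 with multiplicity 1.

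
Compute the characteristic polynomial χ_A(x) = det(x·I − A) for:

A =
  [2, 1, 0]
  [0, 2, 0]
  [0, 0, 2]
x^3 - 6*x^2 + 12*x - 8

Expanding det(x·I − A) (e.g. by cofactor expansion or by noting that A is similar to its Jordan form J, which has the same characteristic polynomial as A) gives
  χ_A(x) = x^3 - 6*x^2 + 12*x - 8
which factors as (x - 2)^3. The eigenvalues (with algebraic multiplicities) are λ = 2 with multiplicity 3.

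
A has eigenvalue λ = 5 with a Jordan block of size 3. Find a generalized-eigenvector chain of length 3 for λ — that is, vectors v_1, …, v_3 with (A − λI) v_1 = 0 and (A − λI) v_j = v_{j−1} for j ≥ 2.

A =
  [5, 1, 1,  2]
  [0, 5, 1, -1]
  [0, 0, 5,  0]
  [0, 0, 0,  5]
A Jordan chain for λ = 5 of length 3:
v_1 = (1, 0, 0, 0)ᵀ
v_2 = (1, 1, 0, 0)ᵀ
v_3 = (0, 0, 1, 0)ᵀ

Let N = A − (5)·I. We want v_3 with N^3 v_3 = 0 but N^2 v_3 ≠ 0; then v_{j-1} := N · v_j for j = 3, …, 2.

Pick v_3 = (0, 0, 1, 0)ᵀ.
Then v_2 = N · v_3 = (1, 1, 0, 0)ᵀ.
Then v_1 = N · v_2 = (1, 0, 0, 0)ᵀ.

Sanity check: (A − (5)·I) v_1 = (0, 0, 0, 0)ᵀ = 0. ✓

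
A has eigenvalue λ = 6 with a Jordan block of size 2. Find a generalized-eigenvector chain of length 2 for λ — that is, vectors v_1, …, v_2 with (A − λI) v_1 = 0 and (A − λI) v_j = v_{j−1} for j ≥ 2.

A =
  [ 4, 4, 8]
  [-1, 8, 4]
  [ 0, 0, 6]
A Jordan chain for λ = 6 of length 2:
v_1 = (-2, -1, 0)ᵀ
v_2 = (1, 0, 0)ᵀ

Let N = A − (6)·I. We want v_2 with N^2 v_2 = 0 but N^1 v_2 ≠ 0; then v_{j-1} := N · v_j for j = 2, …, 2.

Pick v_2 = (1, 0, 0)ᵀ.
Then v_1 = N · v_2 = (-2, -1, 0)ᵀ.

Sanity check: (A − (6)·I) v_1 = (0, 0, 0)ᵀ = 0. ✓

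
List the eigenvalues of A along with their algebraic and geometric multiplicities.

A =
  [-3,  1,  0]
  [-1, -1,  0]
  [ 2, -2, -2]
λ = -2: alg = 3, geom = 2

Step 1 — factor the characteristic polynomial to read off the algebraic multiplicities:
  χ_A(x) = (x + 2)^3

Step 2 — compute geometric multiplicities via the rank-nullity identity g(λ) = n − rank(A − λI):
  rank(A − (-2)·I) = 1, so dim ker(A − (-2)·I) = n − 1 = 2

Summary:
  λ = -2: algebraic multiplicity = 3, geometric multiplicity = 2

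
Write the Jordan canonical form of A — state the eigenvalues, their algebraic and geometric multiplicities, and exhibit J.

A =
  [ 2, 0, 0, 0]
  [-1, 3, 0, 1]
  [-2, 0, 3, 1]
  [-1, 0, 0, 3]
J_1(2) ⊕ J_2(3) ⊕ J_1(3)

The characteristic polynomial is
  det(x·I − A) = x^4 - 11*x^3 + 45*x^2 - 81*x + 54 = (x - 3)^3*(x - 2)

Eigenvalues and multiplicities (the geometric multiplicity of λ is n − rank(A − λI), which equals the number of Jordan blocks for λ):
  λ = 2: algebraic multiplicity = 1, geometric multiplicity = 1
  λ = 3: algebraic multiplicity = 3, geometric multiplicity = 2

Determining the block sizes for each eigenvalue:
  λ = 2: one block (gm = 1), so the single block has size am = 1 → block sizes [1]
  λ = 3: 2 blocks summing to 3 forces exactly one block of size 2 and the rest size 1 → block sizes [2, 1]

Assembling the blocks gives a Jordan form
J =
  [2, 0, 0, 0]
  [0, 3, 1, 0]
  [0, 0, 3, 0]
  [0, 0, 0, 3]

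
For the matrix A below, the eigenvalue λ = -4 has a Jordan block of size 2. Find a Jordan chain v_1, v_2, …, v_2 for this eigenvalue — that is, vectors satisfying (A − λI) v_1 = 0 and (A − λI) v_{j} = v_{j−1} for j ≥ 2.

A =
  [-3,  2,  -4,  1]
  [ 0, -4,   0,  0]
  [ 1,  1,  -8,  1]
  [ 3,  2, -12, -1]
A Jordan chain for λ = -4 of length 2:
v_1 = (1, 0, 1, 3)ᵀ
v_2 = (1, 0, 0, 0)ᵀ

Let N = A − (-4)·I. We want v_2 with N^2 v_2 = 0 but N^1 v_2 ≠ 0; then v_{j-1} := N · v_j for j = 2, …, 2.

Pick v_2 = (1, 0, 0, 0)ᵀ.
Then v_1 = N · v_2 = (1, 0, 1, 3)ᵀ.

Sanity check: (A − (-4)·I) v_1 = (0, 0, 0, 0)ᵀ = 0. ✓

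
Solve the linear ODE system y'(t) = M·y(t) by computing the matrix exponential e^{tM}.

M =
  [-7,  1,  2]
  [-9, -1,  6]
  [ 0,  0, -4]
e^{tM} =
  [-3*t*exp(-4*t) + exp(-4*t), t*exp(-4*t), 2*t*exp(-4*t)]
  [-9*t*exp(-4*t), 3*t*exp(-4*t) + exp(-4*t), 6*t*exp(-4*t)]
  [0, 0, exp(-4*t)]

Strategy: write M = P · J · P⁻¹ where J is a Jordan canonical form, so e^{tM} = P · e^{tJ} · P⁻¹, and e^{tJ} can be computed block-by-block.

M has Jordan form
J =
  [-4,  1,  0]
  [ 0, -4,  0]
  [ 0,  0, -4]
(up to reordering of blocks).

Per-block formulas:
  For a 1×1 block at λ = -4: exp(t · [-4]) = [e^(-4t)].
  For a 2×2 Jordan block J_2(-4): exp(t · J_2(-4)) = e^(-4t)·(I + t·N), where N is the 2×2 nilpotent shift.

After assembling e^{tJ} and conjugating by P, we get:

e^{tM} =
  [-3*t*exp(-4*t) + exp(-4*t), t*exp(-4*t), 2*t*exp(-4*t)]
  [-9*t*exp(-4*t), 3*t*exp(-4*t) + exp(-4*t), 6*t*exp(-4*t)]
  [0, 0, exp(-4*t)]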